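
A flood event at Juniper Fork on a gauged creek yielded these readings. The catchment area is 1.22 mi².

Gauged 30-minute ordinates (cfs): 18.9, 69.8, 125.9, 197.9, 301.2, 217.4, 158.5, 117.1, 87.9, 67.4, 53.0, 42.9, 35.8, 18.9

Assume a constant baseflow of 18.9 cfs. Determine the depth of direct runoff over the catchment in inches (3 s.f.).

Direct runoff: 0.0, 50.9, 107.0, 179.0, 282.3, 198.5, 139.6, 98.2, 69.0, 48.5, 34.1, 24.0, 16.9, 0.0 cfs; ΣQ_DR = 1248 cfs.
V = ΣQ_DR · Δt = 1248 × 1800 s = 2.246 × 10^6 ft³.
Over A = 1.22 mi², depth = V / A = 0.793 in.

d ≈ 0.793 in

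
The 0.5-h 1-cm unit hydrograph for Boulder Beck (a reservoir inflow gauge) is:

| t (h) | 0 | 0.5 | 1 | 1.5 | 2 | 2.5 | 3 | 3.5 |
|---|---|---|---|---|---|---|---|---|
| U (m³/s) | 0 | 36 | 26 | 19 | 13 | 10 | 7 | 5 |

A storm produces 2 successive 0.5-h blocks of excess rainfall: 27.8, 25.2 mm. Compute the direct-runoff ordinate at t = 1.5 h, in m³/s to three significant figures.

By discrete convolution, Q_j = Σ (P_i / 10 mm) · U_{j−i}.
At t = 1.5 h (j=3): Q = (27.8/10)·19 + (25.2/10)·26 = 118 m³/s.

Q ≈ 118 m³/s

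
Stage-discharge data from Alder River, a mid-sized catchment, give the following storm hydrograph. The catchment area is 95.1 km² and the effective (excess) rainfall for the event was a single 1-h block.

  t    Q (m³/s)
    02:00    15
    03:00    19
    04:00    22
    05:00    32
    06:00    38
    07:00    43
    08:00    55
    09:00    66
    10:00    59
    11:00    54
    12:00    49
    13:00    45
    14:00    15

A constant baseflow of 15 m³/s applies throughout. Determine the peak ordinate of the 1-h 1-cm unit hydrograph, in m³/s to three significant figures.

Direct runoff: 0.0, 4.0, 7.0, 17.0, 23.0, 28.0, 40.0, 51.0, 44.0, 39.0, 34.0, 30.0, 0.0 m³/s; ΣQ_DR = 317.0 m³/s, peak = 51.0 m³/s.
Runoff depth d = ΣQ_DR·Δt / A = 317.0 × 3600 / (95.1 km²) = 12.00 mm.
The 1-cm UH is the DRH scaled by (10 mm)/d, so U_p = 51.0 × 10/12.00 = 42.5 m³/s.

U_p ≈ 42.5 m³/s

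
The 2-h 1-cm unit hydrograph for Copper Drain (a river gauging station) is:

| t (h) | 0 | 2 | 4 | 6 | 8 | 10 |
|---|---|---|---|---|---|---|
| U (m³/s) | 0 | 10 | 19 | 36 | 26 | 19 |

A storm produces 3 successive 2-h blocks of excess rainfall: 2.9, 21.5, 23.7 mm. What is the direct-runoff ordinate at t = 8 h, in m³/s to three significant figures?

Q ≈ 130 m³/s

By discrete convolution, Q_j = Σ (P_i / 10 mm) · U_{j−i}.
At t = 8 h (j=4): Q = (2.9/10)·26 + (21.5/10)·36 + (23.7/10)·19 = 130 m³/s.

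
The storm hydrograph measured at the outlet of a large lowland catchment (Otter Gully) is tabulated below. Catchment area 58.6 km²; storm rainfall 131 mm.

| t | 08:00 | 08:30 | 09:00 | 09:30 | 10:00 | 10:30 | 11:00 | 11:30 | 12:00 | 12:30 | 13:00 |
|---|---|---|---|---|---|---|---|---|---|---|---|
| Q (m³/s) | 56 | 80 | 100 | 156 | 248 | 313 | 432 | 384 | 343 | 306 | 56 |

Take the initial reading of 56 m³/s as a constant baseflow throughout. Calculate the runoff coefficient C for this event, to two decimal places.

ΣQ_DR = 1858 m³/s; V = ΣQ_DR·Δt = 3.344 × 10^6 m³.
Runoff depth d = V / A = 57.07 mm.
C = d / P = 57.07 / 131 = 0.44.

C ≈ 0.44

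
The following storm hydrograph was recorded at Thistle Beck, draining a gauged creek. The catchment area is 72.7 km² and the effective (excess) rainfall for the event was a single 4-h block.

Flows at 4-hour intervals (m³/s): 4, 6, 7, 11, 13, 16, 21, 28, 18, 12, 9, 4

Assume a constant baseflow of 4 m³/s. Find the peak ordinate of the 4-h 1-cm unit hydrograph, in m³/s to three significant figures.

Direct runoff: 0.0, 2.0, 3.0, 7.0, 9.0, 12.0, 17.0, 24.0, 14.0, 8.0, 5.0, 0.0 m³/s; ΣQ_DR = 101.0 m³/s, peak = 24.0 m³/s.
Runoff depth d = ΣQ_DR·Δt / A = 101.0 × 14400 / (72.7 km²) = 20.01 mm.
The 1-cm UH is the DRH scaled by (10 mm)/d, so U_p = 24.0 × 10/20.01 = 12.0 m³/s.

U_p ≈ 12.0 m³/s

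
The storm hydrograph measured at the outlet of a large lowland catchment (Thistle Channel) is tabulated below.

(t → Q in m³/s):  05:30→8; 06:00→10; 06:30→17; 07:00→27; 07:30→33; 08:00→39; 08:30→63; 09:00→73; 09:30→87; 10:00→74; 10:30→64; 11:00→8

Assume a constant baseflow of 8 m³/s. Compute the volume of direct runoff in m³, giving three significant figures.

Direct-runoff ordinates (Q − Q_b): 0.0, 2.0, 9.0, 19.0, 25.0, 31.0, 55.0, 65.0, 79.0, 66.0, 56.0, 0.0 m³/s.
ΣQ_DR = 407.0 m³/s.
With Δt = 0.5 h = 1800 s, V = ΣQ_DR · Δt = 407.0 × 1800 = 7.33 × 10^5 m³.

V ≈ 7.33 × 10^5 m³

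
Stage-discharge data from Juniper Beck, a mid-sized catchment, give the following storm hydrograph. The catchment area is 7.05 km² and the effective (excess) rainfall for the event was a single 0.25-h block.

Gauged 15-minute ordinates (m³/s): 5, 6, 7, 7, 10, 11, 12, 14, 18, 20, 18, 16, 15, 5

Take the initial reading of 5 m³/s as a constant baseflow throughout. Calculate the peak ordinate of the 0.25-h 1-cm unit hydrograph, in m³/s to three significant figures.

U_p ≈ 12.5 m³/s

Direct runoff: 0.0, 1.0, 2.0, 2.0, 5.0, 6.0, 7.0, 9.0, 13.0, 15.0, 13.0, 11.0, 10.0, 0.0 m³/s; ΣQ_DR = 94.00 m³/s, peak = 15.0 m³/s.
Runoff depth d = ΣQ_DR·Δt / A = 94.00 × 900 / (7.05 km²) = 12.00 mm.
The 1-cm UH is the DRH scaled by (10 mm)/d, so U_p = 15.0 × 10/12.00 = 12.5 m³/s.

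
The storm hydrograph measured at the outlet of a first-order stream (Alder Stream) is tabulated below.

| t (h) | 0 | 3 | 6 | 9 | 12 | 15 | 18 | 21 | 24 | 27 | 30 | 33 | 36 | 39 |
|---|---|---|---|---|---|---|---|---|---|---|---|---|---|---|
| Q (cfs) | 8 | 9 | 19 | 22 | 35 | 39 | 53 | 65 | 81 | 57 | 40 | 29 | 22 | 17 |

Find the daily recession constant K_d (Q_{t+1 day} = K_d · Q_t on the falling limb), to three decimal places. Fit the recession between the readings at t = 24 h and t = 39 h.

K_d ≈ 0.082

Between t = 24 h and t = 39 h the flow falls from 81 to 17 cfs over 5×3 h = 15 h.
Per-interval ratio K = (17/81)^(1/5) = 0.7318; K_d = K^(24/3) = 0.082.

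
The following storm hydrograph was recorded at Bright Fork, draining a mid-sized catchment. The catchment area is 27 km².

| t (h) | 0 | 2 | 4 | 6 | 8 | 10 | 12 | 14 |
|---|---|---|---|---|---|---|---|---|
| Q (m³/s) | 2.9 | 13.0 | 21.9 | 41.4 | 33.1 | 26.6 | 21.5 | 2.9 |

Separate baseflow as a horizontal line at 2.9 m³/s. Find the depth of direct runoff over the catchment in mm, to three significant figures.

d ≈ 37.4 mm

Direct runoff: 0.0, 10.1, 19.0, 38.5, 30.2, 23.7, 18.6, 0.0 m³/s; ΣQ_DR = 140.1 m³/s.
V = ΣQ_DR · Δt = 140.1 × 7200 s = 1.009 × 10^6 m³.
Over A = 27 km², depth = V / A = 37.4 mm.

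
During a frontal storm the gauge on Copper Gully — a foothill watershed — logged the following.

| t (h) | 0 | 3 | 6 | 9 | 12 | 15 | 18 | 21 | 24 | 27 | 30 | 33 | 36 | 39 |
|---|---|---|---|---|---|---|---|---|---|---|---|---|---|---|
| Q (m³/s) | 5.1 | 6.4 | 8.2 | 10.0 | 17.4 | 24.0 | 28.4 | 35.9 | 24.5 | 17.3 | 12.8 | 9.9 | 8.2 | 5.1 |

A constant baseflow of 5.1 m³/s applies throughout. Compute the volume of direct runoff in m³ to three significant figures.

V ≈ 1.53 × 10^6 m³

Direct-runoff ordinates (Q − Q_b): 0.0, 1.3, 3.1, 4.9, 12.3, 18.9, 23.3, 30.8, 19.4, 12.2, 7.7, 4.8, 3.1, 0.0 m³/s.
ΣQ_DR = 141.8 m³/s.
With Δt = 3 h = 10800 s, V = ΣQ_DR · Δt = 141.8 × 10800 = 1.53 × 10^6 m³.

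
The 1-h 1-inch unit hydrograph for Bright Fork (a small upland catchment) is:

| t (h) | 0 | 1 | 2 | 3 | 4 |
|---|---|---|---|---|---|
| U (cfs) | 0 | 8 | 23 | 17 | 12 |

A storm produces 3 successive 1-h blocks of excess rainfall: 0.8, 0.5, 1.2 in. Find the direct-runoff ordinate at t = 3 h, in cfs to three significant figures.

Q ≈ 34.7 cfs

By discrete convolution, Q_j = Σ (P_i / 1 in) · U_{j−i}.
At t = 3 h (j=3): Q = (0.8/1)·17 + (0.5/1)·23 + (1.2/1)·8 = 34.7 cfs.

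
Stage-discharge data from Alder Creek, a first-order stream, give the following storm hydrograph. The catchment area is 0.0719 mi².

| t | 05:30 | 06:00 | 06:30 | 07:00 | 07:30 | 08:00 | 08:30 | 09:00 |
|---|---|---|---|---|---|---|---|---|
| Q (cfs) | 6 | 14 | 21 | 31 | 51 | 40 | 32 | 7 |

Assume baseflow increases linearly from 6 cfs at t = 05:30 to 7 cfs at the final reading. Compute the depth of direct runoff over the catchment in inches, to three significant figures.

Direct runoff: 0.00, 7.86, 14.71, 24.57, 44.43, 33.29, 25.14, 0.00 cfs; ΣQ_DR = 150.0 cfs.
V = ΣQ_DR · Δt = 150.0 × 1800 s = 2.700 × 10^5 ft³.
Over A = 0.0719 mi², depth = V / A = 1.62 in.

d ≈ 1.62 in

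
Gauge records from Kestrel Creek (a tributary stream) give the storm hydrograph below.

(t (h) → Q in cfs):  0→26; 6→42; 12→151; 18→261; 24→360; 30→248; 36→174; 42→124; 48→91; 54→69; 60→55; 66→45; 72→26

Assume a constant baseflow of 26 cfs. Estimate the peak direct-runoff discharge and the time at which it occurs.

Subtracting baseflow gives direct-runoff ordinates: 0.0, 16.0, 125.0, 235.0, 334.0, 222.0, 148.0, 98.0, 65.0, 43.0, 29.0, 19.0, 0.0 cfs.
The maximum is 334.0 cfs, occurring at the reading for t = 24 h.

Q_p = 334.0 cfs at t = 24 h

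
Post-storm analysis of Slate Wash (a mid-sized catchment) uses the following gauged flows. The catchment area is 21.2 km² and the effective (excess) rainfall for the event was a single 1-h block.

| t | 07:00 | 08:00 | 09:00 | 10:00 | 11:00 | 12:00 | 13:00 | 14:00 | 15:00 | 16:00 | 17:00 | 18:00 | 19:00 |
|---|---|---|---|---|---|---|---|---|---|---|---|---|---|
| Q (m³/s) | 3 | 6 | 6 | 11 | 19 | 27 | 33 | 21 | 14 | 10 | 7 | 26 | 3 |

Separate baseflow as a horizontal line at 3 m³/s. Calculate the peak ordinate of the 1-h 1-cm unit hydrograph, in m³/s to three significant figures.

Direct runoff: 0.0, 3.0, 3.0, 8.0, 16.0, 24.0, 30.0, 18.0, 11.0, 7.0, 4.0, 23.0, 0.0 m³/s; ΣQ_DR = 147.0 m³/s, peak = 30.0 m³/s.
Runoff depth d = ΣQ_DR·Δt / A = 147.0 × 3600 / (21.2 km²) = 24.96 mm.
The 1-cm UH is the DRH scaled by (10 mm)/d, so U_p = 30.0 × 10/24.96 = 12.0 m³/s.

U_p ≈ 12.0 m³/s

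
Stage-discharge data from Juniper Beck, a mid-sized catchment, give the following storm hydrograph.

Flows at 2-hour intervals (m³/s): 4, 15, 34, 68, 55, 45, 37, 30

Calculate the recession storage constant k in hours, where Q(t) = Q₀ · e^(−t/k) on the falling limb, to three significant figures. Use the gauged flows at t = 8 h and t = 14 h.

k ≈ 9.90 h

On the falling limb, Q drops from 55 to 30 m³/s between t = 8 h and t = 14 h (Δt = 6 h).
k = −Δt / ln(Q₂/Q₁) = −6 / ln(30/55) = 9.90 h.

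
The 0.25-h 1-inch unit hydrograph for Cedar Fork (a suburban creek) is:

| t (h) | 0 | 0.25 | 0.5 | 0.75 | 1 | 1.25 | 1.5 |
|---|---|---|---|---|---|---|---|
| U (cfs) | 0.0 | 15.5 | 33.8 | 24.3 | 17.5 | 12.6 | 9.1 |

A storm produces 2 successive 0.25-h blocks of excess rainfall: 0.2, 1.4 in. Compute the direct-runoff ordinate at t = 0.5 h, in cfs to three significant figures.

By discrete convolution, Q_j = Σ (P_i / 1 in) · U_{j−i}.
At t = 0.5 h (j=2): Q = (0.2/1)·33.8 + (1.4/1)·15.5 = 28.5 cfs.

Q ≈ 28.5 cfs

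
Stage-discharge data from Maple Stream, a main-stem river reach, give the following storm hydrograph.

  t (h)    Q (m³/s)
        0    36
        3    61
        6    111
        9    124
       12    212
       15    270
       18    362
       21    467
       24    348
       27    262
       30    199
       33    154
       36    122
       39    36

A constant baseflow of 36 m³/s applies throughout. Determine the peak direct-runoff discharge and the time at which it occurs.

Q_p = 431.0 m³/s at t = 21 h

Subtracting baseflow gives direct-runoff ordinates: 0.0, 25.0, 75.0, 88.0, 176.0, 234.0, 326.0, 431.0, 312.0, 226.0, 163.0, 118.0, 86.0, 0.0 m³/s.
The maximum is 431.0 m³/s, occurring at the reading for t = 21 h.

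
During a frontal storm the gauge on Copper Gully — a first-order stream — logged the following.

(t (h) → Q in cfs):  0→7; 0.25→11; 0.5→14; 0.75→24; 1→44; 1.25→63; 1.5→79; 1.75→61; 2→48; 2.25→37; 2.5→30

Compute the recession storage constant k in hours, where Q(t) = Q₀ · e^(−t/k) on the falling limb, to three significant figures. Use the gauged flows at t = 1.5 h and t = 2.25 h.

On the falling limb, Q drops from 79 to 37 cfs between t = 1.5 h and t = 2.25 h (Δt = 0.75 h).
k = −Δt / ln(Q₂/Q₁) = −0.75 / ln(37/79) = 0.989 h.

k ≈ 0.989 h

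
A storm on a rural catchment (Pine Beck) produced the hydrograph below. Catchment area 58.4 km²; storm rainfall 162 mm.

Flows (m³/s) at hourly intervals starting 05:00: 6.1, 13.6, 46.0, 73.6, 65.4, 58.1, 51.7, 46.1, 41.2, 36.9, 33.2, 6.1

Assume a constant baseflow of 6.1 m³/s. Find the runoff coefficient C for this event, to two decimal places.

ΣQ_DR = 404.8 m³/s; V = ΣQ_DR·Δt = 1.457 × 10^6 m³.
Runoff depth d = V / A = 24.95 mm.
C = d / P = 24.95 / 162 = 0.15.

C ≈ 0.15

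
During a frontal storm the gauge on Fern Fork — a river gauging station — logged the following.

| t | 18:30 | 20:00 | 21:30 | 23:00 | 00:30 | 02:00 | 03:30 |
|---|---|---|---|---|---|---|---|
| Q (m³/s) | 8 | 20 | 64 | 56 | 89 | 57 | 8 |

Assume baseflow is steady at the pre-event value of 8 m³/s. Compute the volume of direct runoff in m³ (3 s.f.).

V ≈ 1.33 × 10^6 m³

Direct-runoff ordinates (Q − Q_b): 0.0, 12.0, 56.0, 48.0, 81.0, 49.0, 0.0 m³/s.
ΣQ_DR = 246.0 m³/s.
With Δt = 1.5 h = 5400 s, V = ΣQ_DR · Δt = 246.0 × 5400 = 1.33 × 10^6 m³.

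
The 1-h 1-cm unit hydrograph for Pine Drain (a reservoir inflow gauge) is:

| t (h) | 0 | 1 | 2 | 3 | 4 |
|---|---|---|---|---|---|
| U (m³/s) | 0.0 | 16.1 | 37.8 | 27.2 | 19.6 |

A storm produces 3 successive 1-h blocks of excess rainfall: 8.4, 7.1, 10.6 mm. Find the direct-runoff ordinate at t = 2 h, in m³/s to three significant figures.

Q ≈ 43.2 m³/s

By discrete convolution, Q_j = Σ (P_i / 10 mm) · U_{j−i}.
At t = 2 h (j=2): Q = (8.4/10)·37.8 + (7.1/10)·16.1 + (10.6/10)·0.0 = 43.2 m³/s.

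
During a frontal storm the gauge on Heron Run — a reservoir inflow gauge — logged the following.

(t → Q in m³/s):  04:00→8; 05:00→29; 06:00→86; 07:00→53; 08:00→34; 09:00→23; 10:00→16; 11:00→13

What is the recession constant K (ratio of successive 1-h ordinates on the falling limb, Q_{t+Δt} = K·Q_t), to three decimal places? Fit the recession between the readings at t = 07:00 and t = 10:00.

Using the recession-limb readings at t = 07:00 and t = 10:00: Q falls from 53 to 16 m³/s over 3 intervals.
K = (Q₂/Q₁)^(1/3) = (16/53)^(1/3) = 0.671.

K ≈ 0.671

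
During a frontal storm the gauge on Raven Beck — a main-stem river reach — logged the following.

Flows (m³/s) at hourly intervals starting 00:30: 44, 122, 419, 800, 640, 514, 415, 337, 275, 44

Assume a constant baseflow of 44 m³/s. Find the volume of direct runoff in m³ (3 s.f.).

V ≈ 1.14 × 10^7 m³

Direct-runoff ordinates (Q − Q_b): 0.0, 78.0, 375.0, 756.0, 596.0, 470.0, 371.0, 293.0, 231.0, 0.0 m³/s.
ΣQ_DR = 3170 m³/s.
With Δt = 1 h = 3600 s, V = ΣQ_DR · Δt = 3170 × 3600 = 1.14 × 10^7 m³.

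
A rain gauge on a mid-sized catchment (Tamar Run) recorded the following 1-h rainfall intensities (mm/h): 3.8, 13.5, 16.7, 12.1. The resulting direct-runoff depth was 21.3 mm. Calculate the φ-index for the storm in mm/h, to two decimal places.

Only the 3 blocks with intensity above φ contribute runoff: 13.5, 16.7, 12.1 mm/h.
Σ(I−φ)·Δt = d  ⇒  (13.5+16.7+12.1 − 3φ)·1 = 21.3
φ = (42.30 − 21.3/1) / 3 = 7.00 mm/h.

φ ≈ 7.00 mm/h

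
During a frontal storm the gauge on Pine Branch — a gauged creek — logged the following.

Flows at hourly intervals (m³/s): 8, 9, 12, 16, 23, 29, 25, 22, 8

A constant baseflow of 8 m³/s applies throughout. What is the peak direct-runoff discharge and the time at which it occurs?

Q_p = 21.0 m³/s at t = 5 h

Subtracting baseflow gives direct-runoff ordinates: 0.0, 1.0, 4.0, 8.0, 15.0, 21.0, 17.0, 14.0, 0.0 m³/s.
The maximum is 21.0 m³/s, occurring at the reading for t = 5 h.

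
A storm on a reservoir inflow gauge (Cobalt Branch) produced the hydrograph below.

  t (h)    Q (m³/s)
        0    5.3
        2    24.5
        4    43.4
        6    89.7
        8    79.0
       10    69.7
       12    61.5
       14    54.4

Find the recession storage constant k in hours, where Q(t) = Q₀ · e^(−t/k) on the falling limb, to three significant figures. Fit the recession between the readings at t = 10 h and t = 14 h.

k ≈ 16.1 h

On the falling limb, Q drops from 69.7 to 54.4 m³/s between t = 10 h and t = 14 h (Δt = 4 h).
k = −Δt / ln(Q₂/Q₁) = −4 / ln(54.4/69.7) = 16.1 h.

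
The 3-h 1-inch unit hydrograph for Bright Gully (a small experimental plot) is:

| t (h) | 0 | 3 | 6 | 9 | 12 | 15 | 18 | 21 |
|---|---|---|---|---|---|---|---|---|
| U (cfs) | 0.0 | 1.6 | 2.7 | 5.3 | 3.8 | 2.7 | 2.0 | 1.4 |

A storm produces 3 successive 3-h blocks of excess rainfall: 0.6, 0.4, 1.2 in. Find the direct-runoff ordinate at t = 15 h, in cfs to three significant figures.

By discrete convolution, Q_j = Σ (P_i / 1 in) · U_{j−i}.
At t = 15 h (j=5): Q = (0.6/1)·2.7 + (0.4/1)·3.8 + (1.2/1)·5.3 = 9.50 cfs.

Q ≈ 9.50 cfs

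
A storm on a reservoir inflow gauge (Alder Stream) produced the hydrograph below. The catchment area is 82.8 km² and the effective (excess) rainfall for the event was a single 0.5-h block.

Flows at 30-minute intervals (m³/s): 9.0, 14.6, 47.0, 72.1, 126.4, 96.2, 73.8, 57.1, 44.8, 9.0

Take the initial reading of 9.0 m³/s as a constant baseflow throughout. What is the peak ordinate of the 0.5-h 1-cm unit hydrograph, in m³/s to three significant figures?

U_p ≈ 117 m³/s

Direct runoff: 0.0, 5.6, 38.0, 63.1, 117.4, 87.2, 64.8, 48.1, 35.8, 0.0 m³/s; ΣQ_DR = 460.0 m³/s, peak = 117.4 m³/s.
Runoff depth d = ΣQ_DR·Δt / A = 460.0 × 1800 / (82.8 km²) = 10.00 mm.
The 1-cm UH is the DRH scaled by (10 mm)/d, so U_p = 117.4 × 10/10.00 = 117 m³/s.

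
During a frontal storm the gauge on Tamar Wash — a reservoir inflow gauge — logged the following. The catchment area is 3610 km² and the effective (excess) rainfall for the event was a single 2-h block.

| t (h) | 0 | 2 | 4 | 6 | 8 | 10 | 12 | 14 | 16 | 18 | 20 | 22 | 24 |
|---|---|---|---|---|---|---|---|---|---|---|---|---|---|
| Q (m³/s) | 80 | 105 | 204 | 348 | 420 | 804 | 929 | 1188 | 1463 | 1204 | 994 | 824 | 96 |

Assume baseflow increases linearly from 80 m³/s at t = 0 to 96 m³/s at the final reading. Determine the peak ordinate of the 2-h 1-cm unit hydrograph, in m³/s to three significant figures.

U_p ≈ 916 m³/s

Direct runoff: 0.00, 23.67, 121.33, 264.00, 334.67, 717.33, 841.00, 1098.67, 1372.33, 1112.00, 900.67, 729.33, 0.00 m³/s; ΣQ_DR = 7515 m³/s, peak = 1372.33 m³/s.
Runoff depth d = ΣQ_DR·Δt / A = 7515 × 7200 / (3610 km²) = 14.99 mm.
The 1-cm UH is the DRH scaled by (10 mm)/d, so U_p = 1372.33 × 10/14.99 = 916 m³/s.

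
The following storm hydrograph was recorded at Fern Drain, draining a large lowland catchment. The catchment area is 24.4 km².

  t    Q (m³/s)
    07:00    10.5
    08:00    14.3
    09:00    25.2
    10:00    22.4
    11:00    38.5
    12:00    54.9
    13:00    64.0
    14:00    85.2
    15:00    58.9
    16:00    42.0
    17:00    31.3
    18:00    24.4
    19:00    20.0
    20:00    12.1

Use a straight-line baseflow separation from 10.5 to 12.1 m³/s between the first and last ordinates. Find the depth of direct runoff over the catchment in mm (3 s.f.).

Direct runoff: 0.00, 3.68, 14.45, 11.53, 27.51, 43.78, 52.76, 73.84, 47.42, 30.39, 19.57, 12.55, 8.02, 0.00 m³/s; ΣQ_DR = 345.5 m³/s.
V = ΣQ_DR · Δt = 345.5 × 3600 s = 1.244 × 10^6 m³.
Over A = 24.4 km², depth = V / A = 51.0 mm.

d ≈ 51.0 mm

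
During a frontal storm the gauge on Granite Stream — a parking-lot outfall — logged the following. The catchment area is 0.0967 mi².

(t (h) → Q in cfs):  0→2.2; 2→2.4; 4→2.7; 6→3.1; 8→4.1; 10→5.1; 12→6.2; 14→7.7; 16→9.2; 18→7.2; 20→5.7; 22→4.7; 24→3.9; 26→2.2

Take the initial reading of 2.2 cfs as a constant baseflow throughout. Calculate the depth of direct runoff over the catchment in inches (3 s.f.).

d ≈ 1.14 in

Direct runoff: 0.0, 0.2, 0.5, 0.9, 1.9, 2.9, 4.0, 5.5, 7.0, 5.0, 3.5, 2.5, 1.7, 0.0 cfs; ΣQ_DR = 35.60 cfs.
V = ΣQ_DR · Δt = 35.60 × 7200 s = 2.563 × 10^5 ft³.
Over A = 0.0967 mi², depth = V / A = 1.14 in.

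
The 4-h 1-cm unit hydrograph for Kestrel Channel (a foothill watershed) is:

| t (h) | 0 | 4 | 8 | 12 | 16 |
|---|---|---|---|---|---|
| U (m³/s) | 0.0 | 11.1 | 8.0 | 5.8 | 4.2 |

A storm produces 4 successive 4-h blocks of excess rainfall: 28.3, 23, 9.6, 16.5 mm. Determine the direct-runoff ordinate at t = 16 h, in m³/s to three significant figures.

Q ≈ 51.2 m³/s

By discrete convolution, Q_j = Σ (P_i / 10 mm) · U_{j−i}.
At t = 16 h (j=4): Q = (28.3/10)·4.2 + (23/10)·5.8 + (9.6/10)·8.0 + (16.5/10)·11.1 = 51.2 m³/s.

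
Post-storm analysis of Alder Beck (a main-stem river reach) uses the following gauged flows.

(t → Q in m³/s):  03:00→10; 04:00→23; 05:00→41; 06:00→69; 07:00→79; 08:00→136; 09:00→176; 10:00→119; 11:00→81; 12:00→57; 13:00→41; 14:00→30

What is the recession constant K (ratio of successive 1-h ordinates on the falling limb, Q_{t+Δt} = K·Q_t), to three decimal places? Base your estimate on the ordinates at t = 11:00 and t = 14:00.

K ≈ 0.718

Using the recession-limb readings at t = 11:00 and t = 14:00: Q falls from 81 to 30 m³/s over 3 intervals.
K = (Q₂/Q₁)^(1/3) = (30/81)^(1/3) = 0.718.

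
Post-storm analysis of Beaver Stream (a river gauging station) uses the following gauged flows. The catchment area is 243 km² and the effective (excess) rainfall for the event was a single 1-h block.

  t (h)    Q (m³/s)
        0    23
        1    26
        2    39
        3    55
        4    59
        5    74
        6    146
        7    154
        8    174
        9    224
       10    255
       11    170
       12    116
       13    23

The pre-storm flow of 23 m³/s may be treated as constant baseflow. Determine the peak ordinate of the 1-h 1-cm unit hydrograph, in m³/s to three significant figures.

U_p ≈ 129 m³/s

Direct runoff: 0.0, 3.0, 16.0, 32.0, 36.0, 51.0, 123.0, 131.0, 151.0, 201.0, 232.0, 147.0, 93.0, 0.0 m³/s; ΣQ_DR = 1216 m³/s, peak = 232.0 m³/s.
Runoff depth d = ΣQ_DR·Δt / A = 1216 × 3600 / (243 km²) = 18.01 mm.
The 1-cm UH is the DRH scaled by (10 mm)/d, so U_p = 232.0 × 10/18.01 = 129 m³/s.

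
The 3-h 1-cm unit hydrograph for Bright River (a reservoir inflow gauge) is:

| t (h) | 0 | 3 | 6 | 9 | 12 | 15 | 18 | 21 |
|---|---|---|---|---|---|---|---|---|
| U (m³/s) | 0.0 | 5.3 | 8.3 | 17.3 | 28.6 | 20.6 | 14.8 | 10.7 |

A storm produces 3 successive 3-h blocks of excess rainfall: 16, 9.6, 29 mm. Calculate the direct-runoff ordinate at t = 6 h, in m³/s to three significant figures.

Q ≈ 18.4 m³/s

By discrete convolution, Q_j = Σ (P_i / 10 mm) · U_{j−i}.
At t = 6 h (j=2): Q = (16/10)·8.3 + (9.6/10)·5.3 + (29/10)·0.0 = 18.4 m³/s.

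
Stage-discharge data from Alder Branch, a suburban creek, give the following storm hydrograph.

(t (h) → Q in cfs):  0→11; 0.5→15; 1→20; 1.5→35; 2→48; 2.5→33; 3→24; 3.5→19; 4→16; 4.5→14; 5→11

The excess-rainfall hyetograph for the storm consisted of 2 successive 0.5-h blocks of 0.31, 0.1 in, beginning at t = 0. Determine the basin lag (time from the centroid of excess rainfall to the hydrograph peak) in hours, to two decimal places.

t_L ≈ 1.63 h

Centroid of excess rainfall: t_c = Σ P_i·t̄_i / ΣP_i = 0.3720 h (block centres at 0.25, 0.75 h).
Hydrograph peak occurs at t = 2 h, so basin lag t_L = 2 − 0.3720 = 1.63 h.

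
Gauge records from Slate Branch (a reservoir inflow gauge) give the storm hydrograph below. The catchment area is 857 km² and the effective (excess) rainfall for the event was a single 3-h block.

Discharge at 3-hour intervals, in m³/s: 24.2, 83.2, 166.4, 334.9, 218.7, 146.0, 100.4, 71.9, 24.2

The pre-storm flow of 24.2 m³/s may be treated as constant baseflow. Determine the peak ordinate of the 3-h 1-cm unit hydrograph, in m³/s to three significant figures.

Direct runoff: 0.0, 59.0, 142.2, 310.7, 194.5, 121.8, 76.2, 47.7, 0.0 m³/s; ΣQ_DR = 952.1 m³/s, peak = 310.7 m³/s.
Runoff depth d = ΣQ_DR·Δt / A = 952.1 × 10800 / (857 km²) = 12.00 mm.
The 1-cm UH is the DRH scaled by (10 mm)/d, so U_p = 310.7 × 10/12.00 = 259 m³/s.

U_p ≈ 259 m³/s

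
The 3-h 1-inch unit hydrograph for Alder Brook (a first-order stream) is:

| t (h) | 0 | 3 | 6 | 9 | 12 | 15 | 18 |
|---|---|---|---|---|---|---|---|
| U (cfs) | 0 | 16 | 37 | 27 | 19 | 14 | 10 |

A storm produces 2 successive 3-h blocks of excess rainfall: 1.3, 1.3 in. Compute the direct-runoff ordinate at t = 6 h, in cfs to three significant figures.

By discrete convolution, Q_j = Σ (P_i / 1 in) · U_{j−i}.
At t = 6 h (j=2): Q = (1.3/1)·37 + (1.3/1)·16 = 68.9 cfs.

Q ≈ 68.9 cfs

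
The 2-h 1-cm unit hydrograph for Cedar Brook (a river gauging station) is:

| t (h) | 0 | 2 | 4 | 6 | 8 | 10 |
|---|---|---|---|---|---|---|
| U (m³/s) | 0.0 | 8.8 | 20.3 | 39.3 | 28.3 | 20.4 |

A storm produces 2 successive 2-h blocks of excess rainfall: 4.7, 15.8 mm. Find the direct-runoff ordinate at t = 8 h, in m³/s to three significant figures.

By discrete convolution, Q_j = Σ (P_i / 10 mm) · U_{j−i}.
At t = 8 h (j=4): Q = (4.7/10)·28.3 + (15.8/10)·39.3 = 75.4 m³/s.

Q ≈ 75.4 m³/s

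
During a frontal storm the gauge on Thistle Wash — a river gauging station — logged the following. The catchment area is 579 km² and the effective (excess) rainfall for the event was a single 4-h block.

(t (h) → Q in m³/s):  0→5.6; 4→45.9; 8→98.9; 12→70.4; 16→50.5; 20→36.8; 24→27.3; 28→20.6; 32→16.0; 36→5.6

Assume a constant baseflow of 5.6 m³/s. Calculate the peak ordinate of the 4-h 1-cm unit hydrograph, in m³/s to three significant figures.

U_p ≈ 117 m³/s

Direct runoff: 0.0, 40.3, 93.3, 64.8, 44.9, 31.2, 21.7, 15.0, 10.4, 0.0 m³/s; ΣQ_DR = 321.6 m³/s, peak = 93.3 m³/s.
Runoff depth d = ΣQ_DR·Δt / A = 321.6 × 14400 / (579 km²) = 7.998 mm.
The 1-cm UH is the DRH scaled by (10 mm)/d, so U_p = 93.3 × 10/7.998 = 117 m³/s.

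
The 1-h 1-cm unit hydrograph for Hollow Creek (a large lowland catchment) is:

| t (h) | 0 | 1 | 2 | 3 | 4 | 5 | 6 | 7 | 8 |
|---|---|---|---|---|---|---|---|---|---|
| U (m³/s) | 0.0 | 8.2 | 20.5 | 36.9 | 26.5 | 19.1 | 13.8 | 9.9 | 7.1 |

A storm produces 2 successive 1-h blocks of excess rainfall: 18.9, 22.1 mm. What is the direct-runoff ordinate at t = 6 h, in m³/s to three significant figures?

By discrete convolution, Q_j = Σ (P_i / 10 mm) · U_{j−i}.
At t = 6 h (j=6): Q = (18.9/10)·13.8 + (22.1/10)·19.1 = 68.3 m³/s.

Q ≈ 68.3 m³/s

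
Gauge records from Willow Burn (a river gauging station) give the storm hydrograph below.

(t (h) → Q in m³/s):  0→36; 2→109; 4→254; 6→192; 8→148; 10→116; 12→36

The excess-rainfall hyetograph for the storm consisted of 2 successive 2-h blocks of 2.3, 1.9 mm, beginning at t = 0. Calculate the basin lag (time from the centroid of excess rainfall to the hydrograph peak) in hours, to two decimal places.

Centroid of excess rainfall: t_c = Σ P_i·t̄_i / ΣP_i = 1.9048 h (block centres at 1, 3 h).
Hydrograph peak occurs at t = 4 h, so basin lag t_L = 4 − 1.9048 = 2.10 h.

t_L ≈ 2.10 h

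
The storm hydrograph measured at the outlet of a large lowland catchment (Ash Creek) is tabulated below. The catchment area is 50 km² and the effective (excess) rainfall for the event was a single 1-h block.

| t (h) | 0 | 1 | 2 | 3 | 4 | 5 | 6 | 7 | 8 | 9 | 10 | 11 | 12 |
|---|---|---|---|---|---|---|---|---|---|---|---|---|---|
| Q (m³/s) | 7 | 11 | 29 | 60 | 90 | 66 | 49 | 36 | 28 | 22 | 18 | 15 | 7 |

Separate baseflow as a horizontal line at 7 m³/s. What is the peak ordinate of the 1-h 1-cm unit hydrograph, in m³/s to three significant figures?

U_p ≈ 33.2 m³/s

Direct runoff: 0.0, 4.0, 22.0, 53.0, 83.0, 59.0, 42.0, 29.0, 21.0, 15.0, 11.0, 8.0, 0.0 m³/s; ΣQ_DR = 347.0 m³/s, peak = 83.0 m³/s.
Runoff depth d = ΣQ_DR·Δt / A = 347.0 × 3600 / (50 km²) = 24.98 mm.
The 1-cm UH is the DRH scaled by (10 mm)/d, so U_p = 83.0 × 10/24.98 = 33.2 m³/s.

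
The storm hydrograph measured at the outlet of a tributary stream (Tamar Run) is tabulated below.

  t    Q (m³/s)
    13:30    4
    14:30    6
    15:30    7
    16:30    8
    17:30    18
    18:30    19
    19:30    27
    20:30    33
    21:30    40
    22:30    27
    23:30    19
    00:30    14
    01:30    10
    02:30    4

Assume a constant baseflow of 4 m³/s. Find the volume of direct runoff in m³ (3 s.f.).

Direct-runoff ordinates (Q − Q_b): 0.0, 2.0, 3.0, 4.0, 14.0, 15.0, 23.0, 29.0, 36.0, 23.0, 15.0, 10.0, 6.0, 0.0 m³/s.
ΣQ_DR = 180.0 m³/s.
With Δt = 1 h = 3600 s, V = ΣQ_DR · Δt = 180.0 × 3600 = 6.48 × 10^5 m³.

V ≈ 6.48 × 10^5 m³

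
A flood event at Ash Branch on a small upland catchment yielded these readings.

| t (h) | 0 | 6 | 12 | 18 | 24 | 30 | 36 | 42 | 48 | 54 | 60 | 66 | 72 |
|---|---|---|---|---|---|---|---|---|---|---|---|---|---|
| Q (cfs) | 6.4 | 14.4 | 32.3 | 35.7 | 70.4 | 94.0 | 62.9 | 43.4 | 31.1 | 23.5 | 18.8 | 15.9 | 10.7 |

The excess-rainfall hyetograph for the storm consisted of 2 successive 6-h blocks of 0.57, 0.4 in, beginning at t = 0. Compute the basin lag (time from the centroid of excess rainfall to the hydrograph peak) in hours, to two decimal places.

Centroid of excess rainfall: t_c = Σ P_i·t̄_i / ΣP_i = 5.4742 h (block centres at 3, 9 h).
Hydrograph peak occurs at t = 30 h, so basin lag t_L = 30 − 5.4742 = 24.53 h.

t_L ≈ 24.53 h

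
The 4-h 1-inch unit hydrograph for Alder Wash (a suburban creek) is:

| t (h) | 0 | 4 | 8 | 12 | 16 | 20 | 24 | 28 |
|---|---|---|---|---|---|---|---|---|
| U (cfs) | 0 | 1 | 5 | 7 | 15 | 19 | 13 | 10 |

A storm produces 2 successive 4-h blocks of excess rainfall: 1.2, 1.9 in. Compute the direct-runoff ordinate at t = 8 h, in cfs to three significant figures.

By discrete convolution, Q_j = Σ (P_i / 1 in) · U_{j−i}.
At t = 8 h (j=2): Q = (1.2/1)·5 + (1.9/1)·1 = 7.90 cfs.

Q ≈ 7.90 cfs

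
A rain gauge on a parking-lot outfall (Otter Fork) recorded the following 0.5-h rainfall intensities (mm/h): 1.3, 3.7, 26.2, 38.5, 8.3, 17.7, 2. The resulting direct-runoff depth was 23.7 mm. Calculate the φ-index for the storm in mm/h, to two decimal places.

Only the 3 blocks with intensity above φ contribute runoff: 26.2, 38.5, 17.7 mm/h.
Σ(I−φ)·Δt = d  ⇒  (26.2+38.5+17.7 − 3φ)·0.5 = 23.7
φ = (82.40 − 23.7/0.5) / 3 = 11.67 mm/h.

φ ≈ 11.67 mm/h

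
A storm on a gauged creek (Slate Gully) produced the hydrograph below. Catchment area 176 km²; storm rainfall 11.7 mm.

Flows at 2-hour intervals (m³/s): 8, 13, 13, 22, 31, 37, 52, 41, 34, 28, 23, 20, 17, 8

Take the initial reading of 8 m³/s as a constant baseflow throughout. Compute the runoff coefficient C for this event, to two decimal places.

ΣQ_DR = 235.0 m³/s; V = ΣQ_DR·Δt = 1.692 × 10^6 m³.
Runoff depth d = V / A = 9.614 mm.
C = d / P = 9.614 / 11.7 = 0.82.

C ≈ 0.82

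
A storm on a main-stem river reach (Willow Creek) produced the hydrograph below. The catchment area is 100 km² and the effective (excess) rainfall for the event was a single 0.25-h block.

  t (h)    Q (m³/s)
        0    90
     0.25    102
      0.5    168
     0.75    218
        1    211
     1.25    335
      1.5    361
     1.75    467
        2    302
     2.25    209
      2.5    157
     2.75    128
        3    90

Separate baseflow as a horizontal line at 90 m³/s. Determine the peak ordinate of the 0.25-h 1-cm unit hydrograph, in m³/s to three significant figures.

U_p ≈ 251 m³/s

Direct runoff: 0.0, 12.0, 78.0, 128.0, 121.0, 245.0, 271.0, 377.0, 212.0, 119.0, 67.0, 38.0, 0.0 m³/s; ΣQ_DR = 1668 m³/s, peak = 377.0 m³/s.
Runoff depth d = ΣQ_DR·Δt / A = 1668 × 900 / (100 km²) = 15.01 mm.
The 1-cm UH is the DRH scaled by (10 mm)/d, so U_p = 377.0 × 10/15.01 = 251 m³/s.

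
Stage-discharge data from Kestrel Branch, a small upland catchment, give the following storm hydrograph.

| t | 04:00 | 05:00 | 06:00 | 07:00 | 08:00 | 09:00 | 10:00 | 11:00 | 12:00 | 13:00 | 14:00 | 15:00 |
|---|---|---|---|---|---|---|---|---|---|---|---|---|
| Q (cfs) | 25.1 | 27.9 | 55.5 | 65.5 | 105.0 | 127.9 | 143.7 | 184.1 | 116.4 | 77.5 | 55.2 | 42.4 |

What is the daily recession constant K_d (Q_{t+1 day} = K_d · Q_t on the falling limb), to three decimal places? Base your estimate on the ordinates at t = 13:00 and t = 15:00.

K_d ≈ 0.001

Between t = 13:00 and t = 15:00 the flow falls from 77.5 to 42.4 cfs over 2×1 h = 2 h.
Per-interval ratio K = (42.4/77.5)^(1/2) = 0.7397; K_d = K^(24/1) = 0.001.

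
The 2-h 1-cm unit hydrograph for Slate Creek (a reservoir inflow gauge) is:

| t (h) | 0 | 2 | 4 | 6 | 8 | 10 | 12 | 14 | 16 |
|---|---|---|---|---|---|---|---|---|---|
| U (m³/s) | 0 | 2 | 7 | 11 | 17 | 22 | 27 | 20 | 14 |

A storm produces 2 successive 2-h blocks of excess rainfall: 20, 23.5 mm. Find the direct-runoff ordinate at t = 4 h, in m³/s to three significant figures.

Q ≈ 18.7 m³/s

By discrete convolution, Q_j = Σ (P_i / 10 mm) · U_{j−i}.
At t = 4 h (j=2): Q = (20/10)·7 + (23.5/10)·2 = 18.7 m³/s.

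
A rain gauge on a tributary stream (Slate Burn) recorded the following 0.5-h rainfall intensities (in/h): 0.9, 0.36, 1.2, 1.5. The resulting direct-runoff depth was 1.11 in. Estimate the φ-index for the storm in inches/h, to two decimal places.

Only the 3 blocks with intensity above φ contribute runoff: 0.9, 1.2, 1.5 in/h.
Σ(I−φ)·Δt = d  ⇒  (0.9+1.2+1.5 − 3φ)·0.5 = 1.11
φ = (3.600 − 1.11/0.5) / 3 = 0.46 in/h.

φ ≈ 0.46 in/h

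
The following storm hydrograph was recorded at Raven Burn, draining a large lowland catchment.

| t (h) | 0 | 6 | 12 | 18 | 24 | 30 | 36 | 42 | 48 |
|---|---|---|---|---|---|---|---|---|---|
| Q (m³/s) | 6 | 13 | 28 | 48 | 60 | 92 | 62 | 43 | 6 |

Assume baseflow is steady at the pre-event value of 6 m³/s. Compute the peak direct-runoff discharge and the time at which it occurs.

Subtracting baseflow gives direct-runoff ordinates: 0.0, 7.0, 22.0, 42.0, 54.0, 86.0, 56.0, 37.0, 0.0 m³/s.
The maximum is 86.0 m³/s, occurring at the reading for t = 30 h.

Q_p = 86.0 m³/s at t = 30 h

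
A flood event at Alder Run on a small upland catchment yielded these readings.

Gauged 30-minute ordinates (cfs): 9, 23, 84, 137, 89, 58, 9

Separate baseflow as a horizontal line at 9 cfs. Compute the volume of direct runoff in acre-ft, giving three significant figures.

Direct-runoff ordinates (Q − Q_b): 0.0, 14.0, 75.0, 128.0, 80.0, 49.0, 0.0 cfs.
ΣQ_DR = 346.0 cfs.
With Δt = 0.5 h = 1800 s, V = ΣQ_DR · Δt = 346.0 × 1800 = 6.23 × 10^5 ft³ = 14.3 acre-ft.

V ≈ 14.3 acre-ft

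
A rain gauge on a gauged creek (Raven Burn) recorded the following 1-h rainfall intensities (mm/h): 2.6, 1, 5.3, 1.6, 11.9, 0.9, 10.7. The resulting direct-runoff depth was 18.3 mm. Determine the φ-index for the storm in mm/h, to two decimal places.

Only the 3 blocks with intensity above φ contribute runoff: 5.3, 11.9, 10.7 mm/h.
Σ(I−φ)·Δt = d  ⇒  (5.3+11.9+10.7 − 3φ)·1 = 18.3
φ = (27.90 − 18.3/1) / 3 = 3.20 mm/h.

φ ≈ 3.20 mm/h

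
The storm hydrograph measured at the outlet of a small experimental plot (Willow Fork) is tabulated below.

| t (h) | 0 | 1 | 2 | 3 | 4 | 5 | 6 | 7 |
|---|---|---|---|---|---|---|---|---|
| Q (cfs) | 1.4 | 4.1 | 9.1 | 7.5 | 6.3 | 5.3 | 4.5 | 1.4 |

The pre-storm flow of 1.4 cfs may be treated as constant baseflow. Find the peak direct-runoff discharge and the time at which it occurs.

Q_p = 7.7 cfs at t = 2 h

Subtracting baseflow gives direct-runoff ordinates: 0.0, 2.7, 7.7, 6.1, 4.9, 3.9, 3.1, 0.0 cfs.
The maximum is 7.7 cfs, occurring at the reading for t = 2 h.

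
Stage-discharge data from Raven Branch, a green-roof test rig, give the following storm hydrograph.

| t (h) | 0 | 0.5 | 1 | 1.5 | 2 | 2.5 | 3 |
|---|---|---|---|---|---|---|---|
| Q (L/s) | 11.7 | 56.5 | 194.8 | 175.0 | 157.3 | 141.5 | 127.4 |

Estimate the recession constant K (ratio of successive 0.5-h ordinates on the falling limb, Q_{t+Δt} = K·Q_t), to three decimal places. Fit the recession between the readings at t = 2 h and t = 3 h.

K ≈ 0.900

Using the recession-limb readings at t = 2 h and t = 3 h: Q falls from 157.3 to 127.4 L/s over 2 intervals.
K = (Q₂/Q₁)^(1/2) = (127.4/157.3)^(1/2) = 0.900.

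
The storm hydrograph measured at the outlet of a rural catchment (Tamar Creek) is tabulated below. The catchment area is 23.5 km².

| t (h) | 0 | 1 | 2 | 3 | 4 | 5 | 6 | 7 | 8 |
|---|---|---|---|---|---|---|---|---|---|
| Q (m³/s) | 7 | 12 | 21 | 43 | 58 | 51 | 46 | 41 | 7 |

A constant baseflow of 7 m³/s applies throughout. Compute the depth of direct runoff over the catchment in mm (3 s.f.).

d ≈ 34.2 mm

Direct runoff: 0.0, 5.0, 14.0, 36.0, 51.0, 44.0, 39.0, 34.0, 0.0 m³/s; ΣQ_DR = 223.0 m³/s.
V = ΣQ_DR · Δt = 223.0 × 3600 s = 8.028 × 10^5 m³.
Over A = 23.5 km², depth = V / A = 34.2 mm.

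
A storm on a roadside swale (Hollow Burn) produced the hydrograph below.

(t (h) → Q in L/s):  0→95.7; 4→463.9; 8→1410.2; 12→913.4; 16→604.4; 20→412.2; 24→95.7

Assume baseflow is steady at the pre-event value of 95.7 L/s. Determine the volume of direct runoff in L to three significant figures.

Direct-runoff ordinates (Q − Q_b): 0.0, 368.2, 1314.5, 817.7, 508.7, 316.5, 0.0 L/s.
ΣQ_DR = 3326 L/s.
With Δt = 4 h = 14400 s, V = ΣQ_DR · Δt = 3326 × 14400 = 4.79 × 10^7 L.

V ≈ 4.79 × 10^7 L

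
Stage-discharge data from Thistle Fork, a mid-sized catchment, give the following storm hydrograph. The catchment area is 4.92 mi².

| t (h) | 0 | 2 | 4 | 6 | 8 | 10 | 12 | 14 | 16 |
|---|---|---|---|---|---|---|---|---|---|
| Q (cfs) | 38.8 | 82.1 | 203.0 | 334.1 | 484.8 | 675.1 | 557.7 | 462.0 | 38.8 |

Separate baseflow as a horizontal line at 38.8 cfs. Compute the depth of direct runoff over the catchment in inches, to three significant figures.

d ≈ 1.59 in

Direct runoff: 0.0, 43.3, 164.2, 295.3, 446.0, 636.3, 518.9, 423.2, 0.0 cfs; ΣQ_DR = 2527 cfs.
V = ΣQ_DR · Δt = 2527 × 7200 s = 1.820 × 10^7 ft³.
Over A = 4.92 mi², depth = V / A = 1.59 in.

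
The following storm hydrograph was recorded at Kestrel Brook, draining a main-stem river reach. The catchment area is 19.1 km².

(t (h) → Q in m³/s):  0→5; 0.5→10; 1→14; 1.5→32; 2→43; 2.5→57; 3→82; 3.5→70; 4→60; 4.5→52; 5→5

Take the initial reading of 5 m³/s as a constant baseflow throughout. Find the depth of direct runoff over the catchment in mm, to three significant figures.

Direct runoff: 0.0, 5.0, 9.0, 27.0, 38.0, 52.0, 77.0, 65.0, 55.0, 47.0, 0.0 m³/s; ΣQ_DR = 375.0 m³/s.
V = ΣQ_DR · Δt = 375.0 × 1800 s = 6.750 × 10^5 m³.
Over A = 19.1 km², depth = V / A = 35.3 mm.

d ≈ 35.3 mm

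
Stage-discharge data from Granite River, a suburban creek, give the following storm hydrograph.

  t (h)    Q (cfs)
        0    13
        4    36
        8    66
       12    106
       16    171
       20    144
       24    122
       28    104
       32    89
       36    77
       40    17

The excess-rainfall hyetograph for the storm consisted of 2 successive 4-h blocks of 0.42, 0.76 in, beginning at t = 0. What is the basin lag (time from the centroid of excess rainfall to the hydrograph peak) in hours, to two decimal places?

Centroid of excess rainfall: t_c = Σ P_i·t̄_i / ΣP_i = 4.5763 h (block centres at 2, 6 h).
Hydrograph peak occurs at t = 16 h, so basin lag t_L = 16 − 4.5763 = 11.42 h.

t_L ≈ 11.42 h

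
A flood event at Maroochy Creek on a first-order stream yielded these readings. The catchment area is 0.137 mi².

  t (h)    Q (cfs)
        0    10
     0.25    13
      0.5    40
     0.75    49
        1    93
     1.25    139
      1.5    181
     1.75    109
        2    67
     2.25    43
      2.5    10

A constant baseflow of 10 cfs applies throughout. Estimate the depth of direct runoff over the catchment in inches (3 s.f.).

d ≈ 1.82 in

Direct runoff: 0.0, 3.0, 30.0, 39.0, 83.0, 129.0, 171.0, 99.0, 57.0, 33.0, 0.0 cfs; ΣQ_DR = 644.0 cfs.
V = ΣQ_DR · Δt = 644.0 × 900 s = 5.796 × 10^5 ft³.
Over A = 0.137 mi², depth = V / A = 1.82 in.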